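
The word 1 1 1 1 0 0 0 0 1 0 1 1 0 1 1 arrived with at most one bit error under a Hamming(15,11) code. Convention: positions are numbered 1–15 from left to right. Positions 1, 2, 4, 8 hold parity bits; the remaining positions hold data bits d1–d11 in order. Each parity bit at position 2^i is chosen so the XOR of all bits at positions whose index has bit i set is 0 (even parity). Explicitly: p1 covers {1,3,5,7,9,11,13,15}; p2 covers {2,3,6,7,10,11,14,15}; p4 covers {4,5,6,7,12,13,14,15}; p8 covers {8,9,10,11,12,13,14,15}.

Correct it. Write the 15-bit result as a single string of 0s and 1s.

111100001001011

s1 (pos 1,3,5,7,9,11,13,15): 1⊕1⊕0⊕0⊕1⊕1⊕0⊕1 = 1
s2 (pos 2,3,6,7,10,11,14,15): 1⊕1⊕0⊕0⊕0⊕1⊕1⊕1 = 1
s4 (pos 4,5,6,7,12,13,14,15): 1⊕0⊕0⊕0⊕1⊕0⊕1⊕1 = 0
s8 (pos 8,9,10,11,12,13,14,15): 0⊕1⊕0⊕1⊕1⊕0⊕1⊕1 = 1
Syndrome s8…s1 = 1011 → error at position 11.
Flip position 11: 111100001011011 → 111100001001011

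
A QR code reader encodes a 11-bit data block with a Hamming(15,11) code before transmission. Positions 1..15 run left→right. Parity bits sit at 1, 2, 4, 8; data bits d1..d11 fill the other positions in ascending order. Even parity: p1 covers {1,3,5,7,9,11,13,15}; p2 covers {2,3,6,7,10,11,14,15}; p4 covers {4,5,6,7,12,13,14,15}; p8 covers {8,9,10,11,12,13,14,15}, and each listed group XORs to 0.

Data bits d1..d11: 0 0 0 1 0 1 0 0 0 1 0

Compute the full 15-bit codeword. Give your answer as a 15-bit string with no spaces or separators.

Place data at non-parity positions: p1 p2 0 p4 0 0 1 p8 0 1 0 0 0 1 0
p1 (pos 1,3,5,7,9,11,13,15): XOR of data positions = 0⊕0⊕1⊕0⊕0⊕0⊕0 = 1
p2 (pos 2,3,6,7,10,11,14,15): XOR of data positions = 0⊕0⊕1⊕1⊕0⊕1⊕0 = 1
p4 (pos 4,5,6,7,12,13,14,15): XOR of data positions = 0⊕0⊕1⊕0⊕0⊕1⊕0 = 0
p8 (pos 8,9,10,11,12,13,14,15): XOR of data positions = 0⊕1⊕0⊕0⊕0⊕1⊕0 = 0
Codeword: 110000100100010

110000100100010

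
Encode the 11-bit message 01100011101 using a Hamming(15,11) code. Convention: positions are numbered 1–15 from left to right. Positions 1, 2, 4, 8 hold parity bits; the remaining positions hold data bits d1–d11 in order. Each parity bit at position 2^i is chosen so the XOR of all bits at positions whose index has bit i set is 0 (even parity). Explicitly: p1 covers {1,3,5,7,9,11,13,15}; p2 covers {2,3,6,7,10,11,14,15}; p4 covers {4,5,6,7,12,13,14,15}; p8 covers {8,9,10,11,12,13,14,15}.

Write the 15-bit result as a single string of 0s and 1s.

010111000011101

Place data at non-parity positions: p1 p2 0 p4 1 1 0 p8 0 0 1 1 1 0 1
p1 (pos 1,3,5,7,9,11,13,15): XOR of data positions = 0⊕1⊕0⊕0⊕1⊕1⊕1 = 0
p2 (pos 2,3,6,7,10,11,14,15): XOR of data positions = 0⊕1⊕0⊕0⊕1⊕0⊕1 = 1
p4 (pos 4,5,6,7,12,13,14,15): XOR of data positions = 1⊕1⊕0⊕1⊕1⊕0⊕1 = 1
p8 (pos 8,9,10,11,12,13,14,15): XOR of data positions = 0⊕0⊕1⊕1⊕1⊕0⊕1 = 0
Codeword: 010111000011101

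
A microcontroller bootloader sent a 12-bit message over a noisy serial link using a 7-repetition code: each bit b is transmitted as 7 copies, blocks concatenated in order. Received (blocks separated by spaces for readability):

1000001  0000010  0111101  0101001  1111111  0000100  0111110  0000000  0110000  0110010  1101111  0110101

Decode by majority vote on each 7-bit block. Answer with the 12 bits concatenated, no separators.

Block 1 (1000001): 2 ones → 0
Block 2 (0000010): 1 one → 0
Block 3 (0111101): 5 ones → 1
Block 4 (0101001): 3 ones → 0
Block 5 (1111111): 7 ones → 1
Block 6 (0000100): 1 one → 0
Block 7 (0111110): 5 ones → 1
Block 8 (0000000): 0 ones → 0
Block 9 (0110000): 2 ones → 0
Block 10 (0110010): 3 ones → 0
Block 11 (1101111): 6 ones → 1
Block 12 (0110101): 4 ones → 1

001010100011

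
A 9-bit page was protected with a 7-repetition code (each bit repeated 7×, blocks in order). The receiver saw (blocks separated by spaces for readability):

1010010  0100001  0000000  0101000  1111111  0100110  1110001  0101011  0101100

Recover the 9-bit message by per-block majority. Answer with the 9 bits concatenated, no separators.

000010110

Block 1 (1010010): 3 ones → 0
Block 2 (0100001): 2 ones → 0
Block 3 (0000000): 0 ones → 0
Block 4 (0101000): 2 ones → 0
Block 5 (1111111): 7 ones → 1
Block 6 (0100110): 3 ones → 0
Block 7 (1110001): 4 ones → 1
Block 8 (0101011): 4 ones → 1
Block 9 (0101100): 3 ones → 0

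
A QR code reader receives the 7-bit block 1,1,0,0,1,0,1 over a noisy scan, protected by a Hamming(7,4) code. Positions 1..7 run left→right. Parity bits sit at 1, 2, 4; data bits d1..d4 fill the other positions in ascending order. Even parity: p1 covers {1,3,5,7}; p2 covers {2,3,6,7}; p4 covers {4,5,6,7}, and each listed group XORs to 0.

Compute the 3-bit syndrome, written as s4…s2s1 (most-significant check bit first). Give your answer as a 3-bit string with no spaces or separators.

s1 (pos 1,3,5,7): 1⊕0⊕1⊕1 = 1
s2 (pos 2,3,6,7): 1⊕0⊕0⊕1 = 0
s4 (pos 4,5,6,7): 0⊕1⊕0⊕1 = 0
Syndrome s4…s1 = 001 → error at position 1.

001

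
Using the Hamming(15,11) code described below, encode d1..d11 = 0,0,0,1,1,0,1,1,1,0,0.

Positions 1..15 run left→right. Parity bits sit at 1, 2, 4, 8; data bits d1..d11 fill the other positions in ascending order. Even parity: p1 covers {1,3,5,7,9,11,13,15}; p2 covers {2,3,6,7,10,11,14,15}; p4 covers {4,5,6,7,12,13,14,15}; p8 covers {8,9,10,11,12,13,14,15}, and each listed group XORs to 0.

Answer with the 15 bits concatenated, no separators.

000100101011100

Place data at non-parity positions: p1 p2 0 p4 0 0 1 p8 1 0 1 1 1 0 0
p1 (pos 1,3,5,7,9,11,13,15): XOR of data positions = 0⊕0⊕1⊕1⊕1⊕1⊕0 = 0
p2 (pos 2,3,6,7,10,11,14,15): XOR of data positions = 0⊕0⊕1⊕0⊕1⊕0⊕0 = 0
p4 (pos 4,5,6,7,12,13,14,15): XOR of data positions = 0⊕0⊕1⊕1⊕1⊕0⊕0 = 1
p8 (pos 8,9,10,11,12,13,14,15): XOR of data positions = 1⊕0⊕1⊕1⊕1⊕0⊕0 = 0
Codeword: 000100101011100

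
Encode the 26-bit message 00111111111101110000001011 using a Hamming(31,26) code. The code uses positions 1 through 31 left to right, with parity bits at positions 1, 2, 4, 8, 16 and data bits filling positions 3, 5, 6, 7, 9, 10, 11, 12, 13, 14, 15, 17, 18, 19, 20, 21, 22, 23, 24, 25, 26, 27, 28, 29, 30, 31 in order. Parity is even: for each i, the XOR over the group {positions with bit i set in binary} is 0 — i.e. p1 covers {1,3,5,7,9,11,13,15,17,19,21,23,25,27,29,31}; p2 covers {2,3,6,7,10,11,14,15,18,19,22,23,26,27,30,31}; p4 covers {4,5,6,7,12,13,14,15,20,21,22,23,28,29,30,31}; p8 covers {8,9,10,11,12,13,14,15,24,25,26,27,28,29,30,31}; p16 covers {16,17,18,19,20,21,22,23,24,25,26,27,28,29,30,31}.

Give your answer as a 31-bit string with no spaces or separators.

1101011011111111101110000001011

Place data at non-parity positions: p1 p2 0 p4 0 1 1 p8 1 1 1 1 1 1 1 p16 1 0 1 1 1 0 0 0 0 0 0 1 0 1 1
p1 (pos 1,3,5,7,9,11,13,15,17,19,21,23,25,27,29,31): XOR of data positions = 0⊕0⊕1⊕1⊕1⊕1⊕1⊕1⊕1⊕1⊕0⊕0⊕0⊕0⊕1 = 1
p2 (pos 2,3,6,7,10,11,14,15,18,19,22,23,26,27,30,31): XOR of data positions = 0⊕1⊕1⊕1⊕1⊕1⊕1⊕0⊕1⊕0⊕0⊕0⊕0⊕1⊕1 = 1
p4 (pos 4,5,6,7,12,13,14,15,20,21,22,23,28,29,30,31): XOR of data positions = 0⊕1⊕1⊕1⊕1⊕1⊕1⊕1⊕1⊕0⊕0⊕1⊕0⊕1⊕1 = 1
p8 (pos 8,9,10,11,12,13,14,15,24,25,26,27,28,29,30,31): XOR of data positions = 1⊕1⊕1⊕1⊕1⊕1⊕1⊕0⊕0⊕0⊕0⊕1⊕0⊕1⊕1 = 0
p16 (pos 16,17,18,19,20,21,22,23,24,25,26,27,28,29,30,31): XOR of data positions = 1⊕0⊕1⊕1⊕1⊕0⊕0⊕0⊕0⊕0⊕0⊕1⊕0⊕1⊕1 = 1
Codeword: 1101011011111111101110000001011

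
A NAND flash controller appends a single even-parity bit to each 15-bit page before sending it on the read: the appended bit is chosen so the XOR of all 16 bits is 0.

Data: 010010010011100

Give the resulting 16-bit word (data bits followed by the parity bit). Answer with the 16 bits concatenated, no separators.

XOR of the 15 data bits: 0⊕1⊕0⊕0⊕1⊕0⊕0⊕1⊕0⊕0⊕1⊕1⊕1⊕0⊕0 = 0
Parity bit = 0 (so all 16 bits XOR to 0).

0100100100111000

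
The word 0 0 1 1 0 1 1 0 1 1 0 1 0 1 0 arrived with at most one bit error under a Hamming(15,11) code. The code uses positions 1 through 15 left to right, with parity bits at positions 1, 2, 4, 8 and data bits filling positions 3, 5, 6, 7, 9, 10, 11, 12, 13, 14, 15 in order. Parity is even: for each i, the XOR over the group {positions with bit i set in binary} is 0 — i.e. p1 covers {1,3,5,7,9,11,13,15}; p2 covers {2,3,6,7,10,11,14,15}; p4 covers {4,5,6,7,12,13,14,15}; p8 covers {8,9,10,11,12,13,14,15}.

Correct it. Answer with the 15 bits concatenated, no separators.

s1 (pos 1,3,5,7,9,11,13,15): 0⊕1⊕0⊕1⊕1⊕0⊕0⊕0 = 1
s2 (pos 2,3,6,7,10,11,14,15): 0⊕1⊕1⊕1⊕1⊕0⊕1⊕0 = 1
s4 (pos 4,5,6,7,12,13,14,15): 1⊕0⊕1⊕1⊕1⊕0⊕1⊕0 = 1
s8 (pos 8,9,10,11,12,13,14,15): 0⊕1⊕1⊕0⊕1⊕0⊕1⊕0 = 0
Syndrome s8…s1 = 0111 → error at position 7.
Flip position 7: 001101101101010 → 001101001101010

001101001101010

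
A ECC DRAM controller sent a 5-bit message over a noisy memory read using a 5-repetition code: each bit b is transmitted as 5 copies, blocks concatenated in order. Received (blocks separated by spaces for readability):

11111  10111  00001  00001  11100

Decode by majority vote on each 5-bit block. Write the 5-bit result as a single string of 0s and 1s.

Block 1 (11111): 5 ones → 1
Block 2 (10111): 4 ones → 1
Block 3 (00001): 1 one → 0
Block 4 (00001): 1 one → 0
Block 5 (11100): 3 ones → 1

11001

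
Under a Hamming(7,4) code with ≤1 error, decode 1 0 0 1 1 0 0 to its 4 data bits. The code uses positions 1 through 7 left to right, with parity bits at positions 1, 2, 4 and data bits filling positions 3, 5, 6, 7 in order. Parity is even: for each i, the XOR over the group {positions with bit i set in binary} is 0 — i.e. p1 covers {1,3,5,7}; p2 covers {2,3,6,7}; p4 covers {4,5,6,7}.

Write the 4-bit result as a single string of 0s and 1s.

s1 (pos 1,3,5,7): 1⊕0⊕1⊕0 = 0
s2 (pos 2,3,6,7): 0⊕0⊕0⊕0 = 0
s4 (pos 4,5,6,7): 1⊕1⊕0⊕0 = 0
Syndrome s4…s1 = 000 → no error.
Read data bits from positions 3,5,6,7: 0100

0100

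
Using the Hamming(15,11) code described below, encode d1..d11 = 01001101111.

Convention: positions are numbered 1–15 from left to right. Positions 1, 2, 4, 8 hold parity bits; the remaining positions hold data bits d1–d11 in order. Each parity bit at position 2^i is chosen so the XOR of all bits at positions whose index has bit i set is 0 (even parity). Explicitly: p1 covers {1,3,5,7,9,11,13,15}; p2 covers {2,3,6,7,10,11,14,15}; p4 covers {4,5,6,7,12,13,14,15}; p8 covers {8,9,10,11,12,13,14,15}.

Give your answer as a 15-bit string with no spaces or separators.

010110001101111

Place data at non-parity positions: p1 p2 0 p4 1 0 0 p8 1 1 0 1 1 1 1
p1 (pos 1,3,5,7,9,11,13,15): XOR of data positions = 0⊕1⊕0⊕1⊕0⊕1⊕1 = 0
p2 (pos 2,3,6,7,10,11,14,15): XOR of data positions = 0⊕0⊕0⊕1⊕0⊕1⊕1 = 1
p4 (pos 4,5,6,7,12,13,14,15): XOR of data positions = 1⊕0⊕0⊕1⊕1⊕1⊕1 = 1
p8 (pos 8,9,10,11,12,13,14,15): XOR of data positions = 1⊕1⊕0⊕1⊕1⊕1⊕1 = 0
Codeword: 010110001101111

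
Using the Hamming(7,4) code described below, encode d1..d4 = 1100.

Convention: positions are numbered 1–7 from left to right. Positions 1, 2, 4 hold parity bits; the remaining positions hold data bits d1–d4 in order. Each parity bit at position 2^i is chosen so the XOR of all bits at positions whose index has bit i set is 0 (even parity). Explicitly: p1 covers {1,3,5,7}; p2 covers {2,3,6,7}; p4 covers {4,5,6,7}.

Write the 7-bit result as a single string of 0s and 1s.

0111100

Place data at non-parity positions: p1 p2 1 p4 1 0 0
p1 (pos 1,3,5,7): XOR of data positions = 1⊕1⊕0 = 0
p2 (pos 2,3,6,7): XOR of data positions = 1⊕0⊕0 = 1
p4 (pos 4,5,6,7): XOR of data positions = 1⊕0⊕0 = 1
Codeword: 0111100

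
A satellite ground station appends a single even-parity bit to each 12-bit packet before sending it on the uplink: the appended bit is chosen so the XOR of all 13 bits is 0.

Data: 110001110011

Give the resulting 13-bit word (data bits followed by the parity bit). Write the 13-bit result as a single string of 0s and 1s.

1100011100111

XOR of the 12 data bits: 1⊕1⊕0⊕0⊕0⊕1⊕1⊕1⊕0⊕0⊕1⊕1 = 1
Parity bit = 1 (so all 13 bits XOR to 0).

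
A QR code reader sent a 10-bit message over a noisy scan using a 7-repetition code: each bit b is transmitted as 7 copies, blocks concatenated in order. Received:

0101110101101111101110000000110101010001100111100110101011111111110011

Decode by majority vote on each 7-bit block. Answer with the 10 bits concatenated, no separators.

Block 1 (0101110): 4 ones → 1
Block 2 (1011011): 5 ones → 1
Block 3 (1110111): 6 ones → 1
Block 4 (0000000): 0 ones → 0
Block 5 (1101010): 4 ones → 1
Block 6 (1000110): 3 ones → 0
Block 7 (0111100): 4 ones → 1
Block 8 (1101010): 4 ones → 1
Block 9 (1111111): 7 ones → 1
Block 10 (1110011): 5 ones → 1

1110101111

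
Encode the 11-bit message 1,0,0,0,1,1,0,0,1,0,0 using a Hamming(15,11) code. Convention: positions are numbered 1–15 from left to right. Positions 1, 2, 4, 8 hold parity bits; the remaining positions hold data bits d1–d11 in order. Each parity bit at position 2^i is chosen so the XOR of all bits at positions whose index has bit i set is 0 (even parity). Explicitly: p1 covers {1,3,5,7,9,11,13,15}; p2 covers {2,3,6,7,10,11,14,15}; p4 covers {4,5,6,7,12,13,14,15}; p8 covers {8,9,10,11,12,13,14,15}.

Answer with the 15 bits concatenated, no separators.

Place data at non-parity positions: p1 p2 1 p4 0 0 0 p8 1 1 0 0 1 0 0
p1 (pos 1,3,5,7,9,11,13,15): XOR of data positions = 1⊕0⊕0⊕1⊕0⊕1⊕0 = 1
p2 (pos 2,3,6,7,10,11,14,15): XOR of data positions = 1⊕0⊕0⊕1⊕0⊕0⊕0 = 0
p4 (pos 4,5,6,7,12,13,14,15): XOR of data positions = 0⊕0⊕0⊕0⊕1⊕0⊕0 = 1
p8 (pos 8,9,10,11,12,13,14,15): XOR of data positions = 1⊕1⊕0⊕0⊕1⊕0⊕0 = 1
Codeword: 101100011100100

101100011100100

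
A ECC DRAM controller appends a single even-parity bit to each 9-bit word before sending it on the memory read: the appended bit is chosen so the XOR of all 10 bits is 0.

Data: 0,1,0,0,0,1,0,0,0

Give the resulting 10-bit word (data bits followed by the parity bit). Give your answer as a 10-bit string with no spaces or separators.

XOR of the 9 data bits: 0⊕1⊕0⊕0⊕0⊕1⊕0⊕0⊕0 = 0
Parity bit = 0 (so all 10 bits XOR to 0).

0100010000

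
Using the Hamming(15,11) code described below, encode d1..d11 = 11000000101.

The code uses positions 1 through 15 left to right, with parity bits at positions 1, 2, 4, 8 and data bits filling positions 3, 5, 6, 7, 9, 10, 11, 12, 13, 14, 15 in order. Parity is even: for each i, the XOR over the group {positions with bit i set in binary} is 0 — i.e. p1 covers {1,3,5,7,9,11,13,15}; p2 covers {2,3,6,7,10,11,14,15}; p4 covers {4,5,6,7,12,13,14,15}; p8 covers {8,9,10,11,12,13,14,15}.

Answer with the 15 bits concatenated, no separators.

001110000000101

Place data at non-parity positions: p1 p2 1 p4 1 0 0 p8 0 0 0 0 1 0 1
p1 (pos 1,3,5,7,9,11,13,15): XOR of data positions = 1⊕1⊕0⊕0⊕0⊕1⊕1 = 0
p2 (pos 2,3,6,7,10,11,14,15): XOR of data positions = 1⊕0⊕0⊕0⊕0⊕0⊕1 = 0
p4 (pos 4,5,6,7,12,13,14,15): XOR of data positions = 1⊕0⊕0⊕0⊕1⊕0⊕1 = 1
p8 (pos 8,9,10,11,12,13,14,15): XOR of data positions = 0⊕0⊕0⊕0⊕1⊕0⊕1 = 0
Codeword: 001110000000101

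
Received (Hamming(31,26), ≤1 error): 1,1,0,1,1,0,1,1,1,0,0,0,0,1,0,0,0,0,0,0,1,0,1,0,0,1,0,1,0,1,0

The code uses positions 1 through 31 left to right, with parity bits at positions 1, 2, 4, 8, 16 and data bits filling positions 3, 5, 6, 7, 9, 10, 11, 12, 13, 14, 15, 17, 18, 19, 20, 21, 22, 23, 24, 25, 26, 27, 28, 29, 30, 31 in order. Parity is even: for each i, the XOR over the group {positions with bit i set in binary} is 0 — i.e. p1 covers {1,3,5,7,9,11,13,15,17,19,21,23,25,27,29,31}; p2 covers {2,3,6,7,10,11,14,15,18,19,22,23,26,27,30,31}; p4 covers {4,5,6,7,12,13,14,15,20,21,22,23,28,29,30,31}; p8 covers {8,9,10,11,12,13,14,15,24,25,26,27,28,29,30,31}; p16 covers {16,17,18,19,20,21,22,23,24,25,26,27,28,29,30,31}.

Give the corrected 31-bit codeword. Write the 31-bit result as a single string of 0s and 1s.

s1 (pos 1,3,5,7,9,11,13,15,17,19,21,23,25,27,29,31): 1⊕0⊕1⊕1⊕1⊕0⊕0⊕0⊕0⊕0⊕1⊕1⊕0⊕0⊕0⊕0 = 0
s2 (pos 2,3,6,7,10,11,14,15,18,19,22,23,26,27,30,31): 1⊕0⊕0⊕1⊕0⊕0⊕1⊕0⊕0⊕0⊕0⊕1⊕1⊕0⊕1⊕0 = 0
s4 (pos 4,5,6,7,12,13,14,15,20,21,22,23,28,29,30,31): 1⊕1⊕0⊕1⊕0⊕0⊕1⊕0⊕0⊕1⊕0⊕1⊕1⊕0⊕1⊕0 = 0
s8 (pos 8,9,10,11,12,13,14,15,24,25,26,27,28,29,30,31): 1⊕1⊕0⊕0⊕0⊕0⊕1⊕0⊕0⊕0⊕1⊕0⊕1⊕0⊕1⊕0 = 0
s16 (pos 16,17,18,19,20,21,22,23,24,25,26,27,28,29,30,31): 0⊕0⊕0⊕0⊕0⊕1⊕0⊕1⊕0⊕0⊕1⊕0⊕1⊕0⊕1⊕0 = 1
Syndrome s16…s1 = 10000 → error at position 16.
Flip position 16: 1101101110000100000010100101010 → 1101101110000101000010100101010

1101101110000101000010100101010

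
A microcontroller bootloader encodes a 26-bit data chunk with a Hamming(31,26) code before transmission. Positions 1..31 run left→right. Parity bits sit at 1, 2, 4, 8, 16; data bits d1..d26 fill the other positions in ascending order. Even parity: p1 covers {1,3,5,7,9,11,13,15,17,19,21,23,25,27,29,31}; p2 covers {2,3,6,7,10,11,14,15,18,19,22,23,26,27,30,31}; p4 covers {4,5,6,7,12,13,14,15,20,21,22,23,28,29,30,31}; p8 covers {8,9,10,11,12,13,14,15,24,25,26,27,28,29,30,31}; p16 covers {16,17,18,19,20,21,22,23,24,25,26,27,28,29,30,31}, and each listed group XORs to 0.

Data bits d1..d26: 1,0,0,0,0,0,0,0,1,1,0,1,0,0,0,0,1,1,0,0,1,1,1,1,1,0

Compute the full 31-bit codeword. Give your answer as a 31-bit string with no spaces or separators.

0111000100001100100001100111110

Place data at non-parity positions: p1 p2 1 p4 0 0 0 p8 0 0 0 0 1 1 0 p16 1 0 0 0 0 1 1 0 0 1 1 1 1 1 0
p1 (pos 1,3,5,7,9,11,13,15,17,19,21,23,25,27,29,31): XOR of data positions = 1⊕0⊕0⊕0⊕0⊕1⊕0⊕1⊕0⊕0⊕1⊕0⊕1⊕1⊕0 = 0
p2 (pos 2,3,6,7,10,11,14,15,18,19,22,23,26,27,30,31): XOR of data positions = 1⊕0⊕0⊕0⊕0⊕1⊕0⊕0⊕0⊕1⊕1⊕1⊕1⊕1⊕0 = 1
p4 (pos 4,5,6,7,12,13,14,15,20,21,22,23,28,29,30,31): XOR of data positions = 0⊕0⊕0⊕0⊕1⊕1⊕0⊕0⊕0⊕1⊕1⊕1⊕1⊕1⊕0 = 1
p8 (pos 8,9,10,11,12,13,14,15,24,25,26,27,28,29,30,31): XOR of data positions = 0⊕0⊕0⊕0⊕1⊕1⊕0⊕0⊕0⊕1⊕1⊕1⊕1⊕1⊕0 = 1
p16 (pos 16,17,18,19,20,21,22,23,24,25,26,27,28,29,30,31): XOR of data positions = 1⊕0⊕0⊕0⊕0⊕1⊕1⊕0⊕0⊕1⊕1⊕1⊕1⊕1⊕0 = 0
Codeword: 0111000100001100100001100111110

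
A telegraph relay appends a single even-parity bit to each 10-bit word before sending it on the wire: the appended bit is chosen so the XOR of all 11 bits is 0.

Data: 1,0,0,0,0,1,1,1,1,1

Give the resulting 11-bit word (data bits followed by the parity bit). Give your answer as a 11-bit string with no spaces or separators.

XOR of the 10 data bits: 1⊕0⊕0⊕0⊕0⊕1⊕1⊕1⊕1⊕1 = 0
Parity bit = 0 (so all 11 bits XOR to 0).

10000111110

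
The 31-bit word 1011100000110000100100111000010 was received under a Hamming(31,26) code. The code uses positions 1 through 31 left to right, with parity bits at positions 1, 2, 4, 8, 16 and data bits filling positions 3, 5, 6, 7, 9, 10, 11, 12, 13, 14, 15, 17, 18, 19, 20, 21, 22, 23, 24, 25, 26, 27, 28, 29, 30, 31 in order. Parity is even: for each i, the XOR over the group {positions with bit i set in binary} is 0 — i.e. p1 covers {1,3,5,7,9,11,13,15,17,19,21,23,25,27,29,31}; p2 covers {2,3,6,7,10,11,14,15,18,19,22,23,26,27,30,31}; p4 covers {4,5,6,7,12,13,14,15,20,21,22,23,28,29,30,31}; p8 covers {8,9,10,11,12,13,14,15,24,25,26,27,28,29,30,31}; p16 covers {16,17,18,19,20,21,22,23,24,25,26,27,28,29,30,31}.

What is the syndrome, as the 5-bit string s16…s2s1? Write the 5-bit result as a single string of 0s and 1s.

01001

s1 (pos 1,3,5,7,9,11,13,15,17,19,21,23,25,27,29,31): 1⊕1⊕1⊕0⊕0⊕1⊕0⊕0⊕1⊕0⊕0⊕1⊕1⊕0⊕0⊕0 = 1
s2 (pos 2,3,6,7,10,11,14,15,18,19,22,23,26,27,30,31): 0⊕1⊕0⊕0⊕0⊕1⊕0⊕0⊕0⊕0⊕0⊕1⊕0⊕0⊕1⊕0 = 0
s4 (pos 4,5,6,7,12,13,14,15,20,21,22,23,28,29,30,31): 1⊕1⊕0⊕0⊕1⊕0⊕0⊕0⊕1⊕0⊕0⊕1⊕0⊕0⊕1⊕0 = 0
s8 (pos 8,9,10,11,12,13,14,15,24,25,26,27,28,29,30,31): 0⊕0⊕0⊕1⊕1⊕0⊕0⊕0⊕1⊕1⊕0⊕0⊕0⊕0⊕1⊕0 = 1
s16 (pos 16,17,18,19,20,21,22,23,24,25,26,27,28,29,30,31): 0⊕1⊕0⊕0⊕1⊕0⊕0⊕1⊕1⊕1⊕0⊕0⊕0⊕0⊕1⊕0 = 0
Syndrome s16…s1 = 01001 → error at position 9.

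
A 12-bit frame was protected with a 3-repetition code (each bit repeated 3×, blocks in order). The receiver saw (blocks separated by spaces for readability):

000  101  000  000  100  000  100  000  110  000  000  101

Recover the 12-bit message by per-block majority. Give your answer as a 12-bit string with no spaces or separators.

010000001001

Block 1 (000): 0 ones → 0
Block 2 (101): 2 ones → 1
Block 3 (000): 0 ones → 0
Block 4 (000): 0 ones → 0
Block 5 (100): 1 one → 0
Block 6 (000): 0 ones → 0
Block 7 (100): 1 one → 0
Block 8 (000): 0 ones → 0
Block 9 (110): 2 ones → 1
Block 10 (000): 0 ones → 0
Block 11 (000): 0 ones → 0
Block 12 (101): 2 ones → 1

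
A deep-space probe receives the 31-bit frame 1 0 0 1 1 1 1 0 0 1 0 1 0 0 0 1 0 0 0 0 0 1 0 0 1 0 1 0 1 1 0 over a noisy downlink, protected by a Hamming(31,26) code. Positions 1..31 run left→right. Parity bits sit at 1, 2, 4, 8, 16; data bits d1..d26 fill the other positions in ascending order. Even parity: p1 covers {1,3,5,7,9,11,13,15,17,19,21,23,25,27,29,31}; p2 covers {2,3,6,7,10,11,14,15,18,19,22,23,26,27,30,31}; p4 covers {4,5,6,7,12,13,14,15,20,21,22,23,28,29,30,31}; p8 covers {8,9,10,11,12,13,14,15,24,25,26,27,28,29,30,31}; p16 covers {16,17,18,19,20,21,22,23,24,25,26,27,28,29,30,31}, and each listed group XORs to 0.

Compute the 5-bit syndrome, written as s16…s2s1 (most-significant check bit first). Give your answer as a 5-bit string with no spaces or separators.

00000

s1 (pos 1,3,5,7,9,11,13,15,17,19,21,23,25,27,29,31): 1⊕0⊕1⊕1⊕0⊕0⊕0⊕0⊕0⊕0⊕0⊕0⊕1⊕1⊕1⊕0 = 0
s2 (pos 2,3,6,7,10,11,14,15,18,19,22,23,26,27,30,31): 0⊕0⊕1⊕1⊕1⊕0⊕0⊕0⊕0⊕0⊕1⊕0⊕0⊕1⊕1⊕0 = 0
s4 (pos 4,5,6,7,12,13,14,15,20,21,22,23,28,29,30,31): 1⊕1⊕1⊕1⊕1⊕0⊕0⊕0⊕0⊕0⊕1⊕0⊕0⊕1⊕1⊕0 = 0
s8 (pos 8,9,10,11,12,13,14,15,24,25,26,27,28,29,30,31): 0⊕0⊕1⊕0⊕1⊕0⊕0⊕0⊕0⊕1⊕0⊕1⊕0⊕1⊕1⊕0 = 0
s16 (pos 16,17,18,19,20,21,22,23,24,25,26,27,28,29,30,31): 1⊕0⊕0⊕0⊕0⊕0⊕1⊕0⊕0⊕1⊕0⊕1⊕0⊕1⊕1⊕0 = 0
Syndrome s16…s1 = 00000 → no error.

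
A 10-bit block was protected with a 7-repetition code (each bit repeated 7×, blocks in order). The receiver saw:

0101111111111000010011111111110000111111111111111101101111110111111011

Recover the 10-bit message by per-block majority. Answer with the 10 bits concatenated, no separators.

1101011111

Block 1 (0101111): 5 ones → 1
Block 2 (1111110): 6 ones → 1
Block 3 (0001001): 2 ones → 0
Block 4 (1111111): 7 ones → 1
Block 5 (1100001): 3 ones → 0
Block 6 (1111111): 7 ones → 1
Block 7 (1111111): 7 ones → 1
Block 8 (1011011): 5 ones → 1
Block 9 (1111011): 6 ones → 1
Block 10 (1111011): 6 ones → 1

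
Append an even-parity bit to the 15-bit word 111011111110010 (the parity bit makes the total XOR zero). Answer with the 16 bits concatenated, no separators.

1110111111100101

XOR of the 15 data bits: 1⊕1⊕1⊕0⊕1⊕1⊕1⊕1⊕1⊕1⊕1⊕0⊕0⊕1⊕0 = 1
Parity bit = 1 (so all 16 bits XOR to 0).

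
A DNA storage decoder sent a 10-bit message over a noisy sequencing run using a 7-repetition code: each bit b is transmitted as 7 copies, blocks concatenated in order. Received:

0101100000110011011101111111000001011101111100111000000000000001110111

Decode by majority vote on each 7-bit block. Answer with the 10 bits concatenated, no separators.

Block 1 (0101100): 3 ones → 0
Block 2 (0001100): 2 ones → 0
Block 3 (1101110): 5 ones → 1
Block 4 (1111111): 7 ones → 1
Block 5 (0000010): 1 one → 0
Block 6 (1110111): 6 ones → 1
Block 7 (1100111): 5 ones → 1
Block 8 (0000000): 0 ones → 0
Block 9 (0000000): 0 ones → 0
Block 10 (1110111): 6 ones → 1

0011011001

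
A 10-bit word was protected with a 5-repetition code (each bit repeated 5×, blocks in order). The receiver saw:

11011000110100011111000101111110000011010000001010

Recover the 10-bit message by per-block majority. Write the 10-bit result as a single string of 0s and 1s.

1001010100

Block 1 (11011): 4 ones → 1
Block 2 (00011): 2 ones → 0
Block 3 (01000): 1 one → 0
Block 4 (11111): 5 ones → 1
Block 5 (00010): 1 one → 0
Block 6 (11111): 5 ones → 1
Block 7 (10000): 1 one → 0
Block 8 (01101): 3 ones → 1
Block 9 (00000): 0 ones → 0
Block 10 (01010): 2 ones → 0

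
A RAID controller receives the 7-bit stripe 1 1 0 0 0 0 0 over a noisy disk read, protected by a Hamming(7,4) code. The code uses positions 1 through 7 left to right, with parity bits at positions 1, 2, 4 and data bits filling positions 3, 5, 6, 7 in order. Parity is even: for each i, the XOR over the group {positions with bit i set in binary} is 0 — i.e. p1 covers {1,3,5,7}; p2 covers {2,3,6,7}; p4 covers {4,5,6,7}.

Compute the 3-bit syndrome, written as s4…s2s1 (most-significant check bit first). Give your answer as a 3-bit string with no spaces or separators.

s1 (pos 1,3,5,7): 1⊕0⊕0⊕0 = 1
s2 (pos 2,3,6,7): 1⊕0⊕0⊕0 = 1
s4 (pos 4,5,6,7): 0⊕0⊕0⊕0 = 0
Syndrome s4…s1 = 011 → error at position 3.

011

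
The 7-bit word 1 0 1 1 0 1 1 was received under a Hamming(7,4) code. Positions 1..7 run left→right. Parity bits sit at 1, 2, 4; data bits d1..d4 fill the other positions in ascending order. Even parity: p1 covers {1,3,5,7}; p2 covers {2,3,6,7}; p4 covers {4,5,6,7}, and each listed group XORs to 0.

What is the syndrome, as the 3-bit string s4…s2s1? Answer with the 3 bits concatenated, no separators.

111

s1 (pos 1,3,5,7): 1⊕1⊕0⊕1 = 1
s2 (pos 2,3,6,7): 0⊕1⊕1⊕1 = 1
s4 (pos 4,5,6,7): 1⊕0⊕1⊕1 = 1
Syndrome s4…s1 = 111 → error at position 7.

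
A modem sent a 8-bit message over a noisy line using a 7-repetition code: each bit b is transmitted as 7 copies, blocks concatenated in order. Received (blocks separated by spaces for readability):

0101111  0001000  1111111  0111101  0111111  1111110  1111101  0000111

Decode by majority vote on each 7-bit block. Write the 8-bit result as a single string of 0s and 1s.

10111110

Block 1 (0101111): 5 ones → 1
Block 2 (0001000): 1 one → 0
Block 3 (1111111): 7 ones → 1
Block 4 (0111101): 5 ones → 1
Block 5 (0111111): 6 ones → 1
Block 6 (1111110): 6 ones → 1
Block 7 (1111101): 6 ones → 1
Block 8 (0000111): 3 ones → 0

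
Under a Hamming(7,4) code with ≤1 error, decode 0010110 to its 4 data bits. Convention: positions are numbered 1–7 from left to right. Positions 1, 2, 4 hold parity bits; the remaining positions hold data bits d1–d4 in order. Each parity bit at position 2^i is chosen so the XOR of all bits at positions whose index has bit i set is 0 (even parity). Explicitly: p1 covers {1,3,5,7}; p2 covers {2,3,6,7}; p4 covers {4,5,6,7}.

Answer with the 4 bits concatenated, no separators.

1110

s1 (pos 1,3,5,7): 0⊕1⊕1⊕0 = 0
s2 (pos 2,3,6,7): 0⊕1⊕1⊕0 = 0
s4 (pos 4,5,6,7): 0⊕1⊕1⊕0 = 0
Syndrome s4…s1 = 000 → no error.
Read data bits from positions 3,5,6,7: 1110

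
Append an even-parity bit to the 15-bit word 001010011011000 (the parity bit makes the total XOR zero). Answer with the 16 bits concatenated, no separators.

0010100110110000

XOR of the 15 data bits: 0⊕0⊕1⊕0⊕1⊕0⊕0⊕1⊕1⊕0⊕1⊕1⊕0⊕0⊕0 = 0
Parity bit = 0 (so all 16 bits XOR to 0).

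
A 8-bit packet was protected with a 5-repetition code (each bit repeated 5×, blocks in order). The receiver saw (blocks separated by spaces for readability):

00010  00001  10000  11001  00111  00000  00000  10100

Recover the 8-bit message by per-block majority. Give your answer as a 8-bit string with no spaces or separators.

Block 1 (00010): 1 one → 0
Block 2 (00001): 1 one → 0
Block 3 (10000): 1 one → 0
Block 4 (11001): 3 ones → 1
Block 5 (00111): 3 ones → 1
Block 6 (00000): 0 ones → 0
Block 7 (00000): 0 ones → 0
Block 8 (10100): 2 ones → 0

00011000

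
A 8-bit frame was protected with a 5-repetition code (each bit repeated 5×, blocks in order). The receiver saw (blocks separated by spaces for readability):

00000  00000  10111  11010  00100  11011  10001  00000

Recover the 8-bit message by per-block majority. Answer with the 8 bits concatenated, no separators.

00110100

Block 1 (00000): 0 ones → 0
Block 2 (00000): 0 ones → 0
Block 3 (10111): 4 ones → 1
Block 4 (11010): 3 ones → 1
Block 5 (00100): 1 one → 0
Block 6 (11011): 4 ones → 1
Block 7 (10001): 2 ones → 0
Block 8 (00000): 0 ones → 0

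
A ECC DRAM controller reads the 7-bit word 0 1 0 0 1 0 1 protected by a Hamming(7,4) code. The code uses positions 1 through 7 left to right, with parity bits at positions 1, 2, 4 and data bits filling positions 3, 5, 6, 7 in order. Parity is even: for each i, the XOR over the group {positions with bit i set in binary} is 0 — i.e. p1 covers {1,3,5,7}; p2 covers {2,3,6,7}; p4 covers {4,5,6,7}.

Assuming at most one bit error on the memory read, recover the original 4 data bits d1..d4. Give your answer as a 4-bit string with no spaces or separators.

s1 (pos 1,3,5,7): 0⊕0⊕1⊕1 = 0
s2 (pos 2,3,6,7): 1⊕0⊕0⊕1 = 0
s4 (pos 4,5,6,7): 0⊕1⊕0⊕1 = 0
Syndrome s4…s1 = 000 → no error.
Read data bits from positions 3,5,6,7: 0101

0101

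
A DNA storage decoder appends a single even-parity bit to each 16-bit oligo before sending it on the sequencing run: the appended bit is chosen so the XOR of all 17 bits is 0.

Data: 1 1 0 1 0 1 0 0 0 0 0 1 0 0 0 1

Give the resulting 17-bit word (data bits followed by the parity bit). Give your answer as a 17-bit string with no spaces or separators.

XOR of the 16 data bits: 1⊕1⊕0⊕1⊕0⊕1⊕0⊕0⊕0⊕0⊕0⊕1⊕0⊕0⊕0⊕1 = 0
Parity bit = 0 (so all 17 bits XOR to 0).

11010100000100010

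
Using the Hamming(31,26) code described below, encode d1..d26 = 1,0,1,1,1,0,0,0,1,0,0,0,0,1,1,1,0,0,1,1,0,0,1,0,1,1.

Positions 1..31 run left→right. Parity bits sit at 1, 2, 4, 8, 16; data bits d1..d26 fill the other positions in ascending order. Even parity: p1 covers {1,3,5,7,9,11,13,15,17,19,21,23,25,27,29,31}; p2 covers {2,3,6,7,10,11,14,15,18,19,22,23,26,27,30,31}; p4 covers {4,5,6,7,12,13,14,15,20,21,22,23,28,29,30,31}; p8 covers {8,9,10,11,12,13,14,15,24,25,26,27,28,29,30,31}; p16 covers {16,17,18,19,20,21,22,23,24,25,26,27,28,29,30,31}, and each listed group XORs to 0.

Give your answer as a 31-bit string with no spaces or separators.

Place data at non-parity positions: p1 p2 1 p4 0 1 1 p8 1 0 0 0 1 0 0 p16 0 0 1 1 1 0 0 1 1 0 0 1 0 1 1
p1 (pos 1,3,5,7,9,11,13,15,17,19,21,23,25,27,29,31): XOR of data positions = 1⊕0⊕1⊕1⊕0⊕1⊕0⊕0⊕1⊕1⊕0⊕1⊕0⊕0⊕1 = 0
p2 (pos 2,3,6,7,10,11,14,15,18,19,22,23,26,27,30,31): XOR of data positions = 1⊕1⊕1⊕0⊕0⊕0⊕0⊕0⊕1⊕0⊕0⊕0⊕0⊕1⊕1 = 0
p4 (pos 4,5,6,7,12,13,14,15,20,21,22,23,28,29,30,31): XOR of data positions = 0⊕1⊕1⊕0⊕1⊕0⊕0⊕1⊕1⊕0⊕0⊕1⊕0⊕1⊕1 = 0
p8 (pos 8,9,10,11,12,13,14,15,24,25,26,27,28,29,30,31): XOR of data positions = 1⊕0⊕0⊕0⊕1⊕0⊕0⊕1⊕1⊕0⊕0⊕1⊕0⊕1⊕1 = 1
p16 (pos 16,17,18,19,20,21,22,23,24,25,26,27,28,29,30,31): XOR of data positions = 0⊕0⊕1⊕1⊕1⊕0⊕0⊕1⊕1⊕0⊕0⊕1⊕0⊕1⊕1 = 0
Codeword: 0010011110001000001110011001011

0010011110001000001110011001011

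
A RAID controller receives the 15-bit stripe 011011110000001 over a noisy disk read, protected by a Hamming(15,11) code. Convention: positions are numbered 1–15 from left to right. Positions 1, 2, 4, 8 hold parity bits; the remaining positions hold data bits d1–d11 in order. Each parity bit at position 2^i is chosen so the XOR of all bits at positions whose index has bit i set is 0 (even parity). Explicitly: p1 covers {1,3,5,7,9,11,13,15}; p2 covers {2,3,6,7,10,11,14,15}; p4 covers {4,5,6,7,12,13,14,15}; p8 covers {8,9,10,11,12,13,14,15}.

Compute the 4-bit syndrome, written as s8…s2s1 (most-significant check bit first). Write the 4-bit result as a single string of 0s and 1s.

s1 (pos 1,3,5,7,9,11,13,15): 0⊕1⊕1⊕1⊕0⊕0⊕0⊕1 = 0
s2 (pos 2,3,6,7,10,11,14,15): 1⊕1⊕1⊕1⊕0⊕0⊕0⊕1 = 1
s4 (pos 4,5,6,7,12,13,14,15): 0⊕1⊕1⊕1⊕0⊕0⊕0⊕1 = 0
s8 (pos 8,9,10,11,12,13,14,15): 1⊕0⊕0⊕0⊕0⊕0⊕0⊕1 = 0
Syndrome s8…s1 = 0010 → error at position 2.

0010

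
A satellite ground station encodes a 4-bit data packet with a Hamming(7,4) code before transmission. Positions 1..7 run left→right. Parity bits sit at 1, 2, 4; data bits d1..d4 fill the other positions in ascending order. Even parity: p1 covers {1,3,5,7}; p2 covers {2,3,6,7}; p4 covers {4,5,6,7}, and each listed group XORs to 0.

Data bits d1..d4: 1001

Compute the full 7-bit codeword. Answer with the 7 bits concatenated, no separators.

Place data at non-parity positions: p1 p2 1 p4 0 0 1
p1 (pos 1,3,5,7): XOR of data positions = 1⊕0⊕1 = 0
p2 (pos 2,3,6,7): XOR of data positions = 1⊕0⊕1 = 0
p4 (pos 4,5,6,7): XOR of data positions = 0⊕0⊕1 = 1
Codeword: 0011001

0011001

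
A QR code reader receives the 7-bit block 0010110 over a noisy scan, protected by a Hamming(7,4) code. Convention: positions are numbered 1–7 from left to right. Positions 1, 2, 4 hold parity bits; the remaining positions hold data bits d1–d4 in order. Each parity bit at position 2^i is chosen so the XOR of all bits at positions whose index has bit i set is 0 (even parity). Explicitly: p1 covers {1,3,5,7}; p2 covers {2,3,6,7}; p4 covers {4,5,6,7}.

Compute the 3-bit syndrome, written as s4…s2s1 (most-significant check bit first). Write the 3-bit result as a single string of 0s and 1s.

000

s1 (pos 1,3,5,7): 0⊕1⊕1⊕0 = 0
s2 (pos 2,3,6,7): 0⊕1⊕1⊕0 = 0
s4 (pos 4,5,6,7): 0⊕1⊕1⊕0 = 0
Syndrome s4…s1 = 000 → no error.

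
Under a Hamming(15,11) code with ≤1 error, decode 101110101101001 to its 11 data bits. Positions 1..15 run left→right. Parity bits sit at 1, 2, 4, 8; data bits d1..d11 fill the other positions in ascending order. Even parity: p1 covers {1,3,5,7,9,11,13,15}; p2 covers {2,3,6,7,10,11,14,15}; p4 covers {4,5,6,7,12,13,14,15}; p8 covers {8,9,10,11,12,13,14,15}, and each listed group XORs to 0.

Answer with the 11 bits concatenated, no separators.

11011101001

s1 (pos 1,3,5,7,9,11,13,15): 1⊕1⊕1⊕1⊕1⊕0⊕0⊕1 = 0
s2 (pos 2,3,6,7,10,11,14,15): 0⊕1⊕0⊕1⊕1⊕0⊕0⊕1 = 0
s4 (pos 4,5,6,7,12,13,14,15): 1⊕1⊕0⊕1⊕1⊕0⊕0⊕1 = 1
s8 (pos 8,9,10,11,12,13,14,15): 0⊕1⊕1⊕0⊕1⊕0⊕0⊕1 = 0
Syndrome s8…s1 = 0100 → error at position 4.
Flip position 4: 101110101101001 → 101010101101001
Read data bits from positions 3,5,6,7,9,10,11,12,13,14,15: 11011101001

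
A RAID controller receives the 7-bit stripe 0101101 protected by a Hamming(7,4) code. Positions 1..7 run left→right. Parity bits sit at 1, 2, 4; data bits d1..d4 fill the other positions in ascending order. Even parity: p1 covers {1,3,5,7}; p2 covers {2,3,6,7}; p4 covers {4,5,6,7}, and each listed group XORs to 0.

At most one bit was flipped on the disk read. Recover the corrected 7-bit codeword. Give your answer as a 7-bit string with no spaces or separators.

s1 (pos 1,3,5,7): 0⊕0⊕1⊕1 = 0
s2 (pos 2,3,6,7): 1⊕0⊕0⊕1 = 0
s4 (pos 4,5,6,7): 1⊕1⊕0⊕1 = 1
Syndrome s4…s1 = 100 → error at position 4.
Flip position 4: 0101101 → 0100101

0100101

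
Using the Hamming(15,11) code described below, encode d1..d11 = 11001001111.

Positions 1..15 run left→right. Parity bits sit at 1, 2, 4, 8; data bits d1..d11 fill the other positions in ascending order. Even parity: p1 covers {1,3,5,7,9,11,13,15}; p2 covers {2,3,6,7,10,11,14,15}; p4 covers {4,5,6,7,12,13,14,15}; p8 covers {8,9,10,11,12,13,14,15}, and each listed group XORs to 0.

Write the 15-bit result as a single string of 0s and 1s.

111110011001111

Place data at non-parity positions: p1 p2 1 p4 1 0 0 p8 1 0 0 1 1 1 1
p1 (pos 1,3,5,7,9,11,13,15): XOR of data positions = 1⊕1⊕0⊕1⊕0⊕1⊕1 = 1
p2 (pos 2,3,6,7,10,11,14,15): XOR of data positions = 1⊕0⊕0⊕0⊕0⊕1⊕1 = 1
p4 (pos 4,5,6,7,12,13,14,15): XOR of data positions = 1⊕0⊕0⊕1⊕1⊕1⊕1 = 1
p8 (pos 8,9,10,11,12,13,14,15): XOR of data positions = 1⊕0⊕0⊕1⊕1⊕1⊕1 = 1
Codeword: 111110011001111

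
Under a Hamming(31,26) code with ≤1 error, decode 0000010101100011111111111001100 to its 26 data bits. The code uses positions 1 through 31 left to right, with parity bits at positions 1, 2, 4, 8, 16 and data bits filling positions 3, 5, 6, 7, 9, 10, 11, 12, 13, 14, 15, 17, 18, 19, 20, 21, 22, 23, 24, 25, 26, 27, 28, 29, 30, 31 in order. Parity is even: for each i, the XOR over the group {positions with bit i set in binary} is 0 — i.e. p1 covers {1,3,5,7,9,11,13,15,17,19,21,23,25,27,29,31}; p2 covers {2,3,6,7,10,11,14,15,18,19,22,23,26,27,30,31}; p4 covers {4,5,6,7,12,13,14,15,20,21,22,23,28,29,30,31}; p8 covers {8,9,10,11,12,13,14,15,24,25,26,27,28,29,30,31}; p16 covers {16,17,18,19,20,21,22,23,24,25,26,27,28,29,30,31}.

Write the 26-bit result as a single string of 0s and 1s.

s1 (pos 1,3,5,7,9,11,13,15,17,19,21,23,25,27,29,31): 0⊕0⊕0⊕0⊕0⊕1⊕0⊕1⊕1⊕1⊕1⊕1⊕1⊕0⊕1⊕0 = 0
s2 (pos 2,3,6,7,10,11,14,15,18,19,22,23,26,27,30,31): 0⊕0⊕1⊕0⊕1⊕1⊕0⊕1⊕1⊕1⊕1⊕1⊕0⊕0⊕0⊕0 = 0
s4 (pos 4,5,6,7,12,13,14,15,20,21,22,23,28,29,30,31): 0⊕0⊕1⊕0⊕0⊕0⊕0⊕1⊕1⊕1⊕1⊕1⊕1⊕1⊕0⊕0 = 0
s8 (pos 8,9,10,11,12,13,14,15,24,25,26,27,28,29,30,31): 1⊕0⊕1⊕1⊕0⊕0⊕0⊕1⊕1⊕1⊕0⊕0⊕1⊕1⊕0⊕0 = 0
s16 (pos 16,17,18,19,20,21,22,23,24,25,26,27,28,29,30,31): 1⊕1⊕1⊕1⊕1⊕1⊕1⊕1⊕1⊕1⊕0⊕0⊕1⊕1⊕0⊕0 = 0
Syndrome s16…s1 = 00000 → no error.
Read data bits from positions 3,5,6,7,9,10,11,12,13,14,15,17,18,19,20,21,22,23,24,25,26,27,28,29,30,31: 00100110001111111111001100

00100110001111111111001100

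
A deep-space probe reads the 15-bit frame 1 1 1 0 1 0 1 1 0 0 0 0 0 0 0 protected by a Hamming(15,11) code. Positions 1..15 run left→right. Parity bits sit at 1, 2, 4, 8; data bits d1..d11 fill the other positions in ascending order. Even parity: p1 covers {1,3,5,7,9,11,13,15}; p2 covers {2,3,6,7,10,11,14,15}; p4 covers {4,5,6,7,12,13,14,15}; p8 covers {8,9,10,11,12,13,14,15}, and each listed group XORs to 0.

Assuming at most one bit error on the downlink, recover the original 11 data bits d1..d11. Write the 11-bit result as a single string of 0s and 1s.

11010100000

s1 (pos 1,3,5,7,9,11,13,15): 1⊕1⊕1⊕1⊕0⊕0⊕0⊕0 = 0
s2 (pos 2,3,6,7,10,11,14,15): 1⊕1⊕0⊕1⊕0⊕0⊕0⊕0 = 1
s4 (pos 4,5,6,7,12,13,14,15): 0⊕1⊕0⊕1⊕0⊕0⊕0⊕0 = 0
s8 (pos 8,9,10,11,12,13,14,15): 1⊕0⊕0⊕0⊕0⊕0⊕0⊕0 = 1
Syndrome s8…s1 = 1010 → error at position 10.
Flip position 10: 111010110000000 → 111010110100000
Read data bits from positions 3,5,6,7,9,10,11,12,13,14,15: 11010100000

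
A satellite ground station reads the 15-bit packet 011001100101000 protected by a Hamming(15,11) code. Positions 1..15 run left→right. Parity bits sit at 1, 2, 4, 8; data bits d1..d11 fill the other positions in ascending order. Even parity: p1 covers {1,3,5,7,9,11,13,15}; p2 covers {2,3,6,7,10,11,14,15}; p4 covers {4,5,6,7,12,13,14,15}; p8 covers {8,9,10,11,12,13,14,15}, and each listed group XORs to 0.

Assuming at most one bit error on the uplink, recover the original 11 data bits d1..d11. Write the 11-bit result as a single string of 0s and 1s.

10010101000

s1 (pos 1,3,5,7,9,11,13,15): 0⊕1⊕0⊕1⊕0⊕0⊕0⊕0 = 0
s2 (pos 2,3,6,7,10,11,14,15): 1⊕1⊕1⊕1⊕1⊕0⊕0⊕0 = 1
s4 (pos 4,5,6,7,12,13,14,15): 0⊕0⊕1⊕1⊕1⊕0⊕0⊕0 = 1
s8 (pos 8,9,10,11,12,13,14,15): 0⊕0⊕1⊕0⊕1⊕0⊕0⊕0 = 0
Syndrome s8…s1 = 0110 → error at position 6.
Flip position 6: 011001100101000 → 011000100101000
Read data bits from positions 3,5,6,7,9,10,11,12,13,14,15: 10010101000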